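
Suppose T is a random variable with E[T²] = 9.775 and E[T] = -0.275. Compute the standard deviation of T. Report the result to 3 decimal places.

var(T) = 9.775 − (-0.275)² = 9.699375
sd(T) = √9.699375 ≈ 3.114

3.114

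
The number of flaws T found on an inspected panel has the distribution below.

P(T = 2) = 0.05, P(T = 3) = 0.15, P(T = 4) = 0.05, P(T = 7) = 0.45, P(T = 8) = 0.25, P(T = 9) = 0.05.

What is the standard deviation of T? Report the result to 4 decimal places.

2.0316

E[T] = (2)(0.05) + (3)(0.15) + (4)(0.05) + (7)(0.45) + (8)(0.25) + (9)(0.05) = 6.35
E[T²] = (2)²(0.05) + (3)²(0.15) + (4)²(0.05) + (7)²(0.45) + (8)²(0.25) + (9)²(0.05) = 44.45
Var(T) = E[T²] − (E[T])² = 44.45 − (6.35)² = 4.1275
SD(T) = √4.1275 ≈ 2.0316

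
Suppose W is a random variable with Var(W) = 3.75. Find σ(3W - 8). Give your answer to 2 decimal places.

5.81

Var(3W - 8) = (3)²·3.75 = 33.75
σ(3W - 8) = √33.75 ≈ 5.81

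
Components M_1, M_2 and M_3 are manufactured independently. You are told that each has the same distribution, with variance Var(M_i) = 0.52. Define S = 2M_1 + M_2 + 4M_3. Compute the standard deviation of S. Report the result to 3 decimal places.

By independence, Var(S) = (2)²Var(M_1) + (1)²Var(M_2) + (4)²Var(M_3)
= (2)²·0.52 + (1)²·0.52 + (4)²·0.52 = 10.92
SD(S) = √10.92 ≈ 3.305

3.305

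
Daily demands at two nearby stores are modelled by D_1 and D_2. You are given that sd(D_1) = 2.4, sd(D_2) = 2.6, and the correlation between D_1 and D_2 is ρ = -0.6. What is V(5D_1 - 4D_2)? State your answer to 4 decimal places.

401.9200

V(D_1) = (2.4)² = 5.76;  V(D_2) = (2.6)² = 6.76
Cov(D_1,D_2) = ρ·sd(D_1)·sd(D_2) = -0.6·2.4·2.6 = -3.744
V(5D_1 - 4D_2) = (5)²·V(D_1) + (-4)²·V(D_2) + 2·(5)·(-4)·Cov(D_1,D_2)
= 25·5.76 + 16·6.76 + -40·-3.744 = 401.92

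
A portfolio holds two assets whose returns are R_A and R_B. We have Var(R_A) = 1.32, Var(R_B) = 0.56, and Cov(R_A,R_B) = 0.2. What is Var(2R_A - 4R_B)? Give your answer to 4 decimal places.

11.0400

Var(2R_A - 4R_B) = (2)²·Var(R_A) + (-4)²·Var(R_B) + 2·(2)·(-4)·Cov(R_A,R_B)
= 4·1.32 + 16·0.56 + -16·0.2 = 11.04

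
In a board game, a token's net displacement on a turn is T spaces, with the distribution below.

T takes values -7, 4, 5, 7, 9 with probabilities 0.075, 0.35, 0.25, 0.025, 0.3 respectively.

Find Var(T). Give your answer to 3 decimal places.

E[T] = (-7)(0.075) + (4)(0.35) + (5)(0.25) + (7)(0.025) + (9)(0.3) = 5
E[T²] = (-7)²(0.075) + (4)²(0.35) + (5)²(0.25) + (7)²(0.025) + (9)²(0.3) = 41.05
Var(T) = E[T²] − (E[T])² = 41.05 − (5)² = 16.05

16.050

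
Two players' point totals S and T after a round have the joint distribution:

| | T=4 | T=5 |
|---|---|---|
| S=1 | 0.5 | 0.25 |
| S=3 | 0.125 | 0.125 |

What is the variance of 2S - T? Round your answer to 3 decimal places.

E[S] = 1.5,  E[T] = 4.375,  E[ST] = 6.625
Var(S) = 3 − (1.5)² = 0.75;  Var(T) = 19.375 − (4.375)² = 0.234375
cov(S,T) = 6.625 − (1.5)(4.375) = 0.0625
Var(2S - T) = (2)²·0.75 + (-1)²·0.234375 + 2·(2)·(-1)·0.0625 = 2.984375

2.984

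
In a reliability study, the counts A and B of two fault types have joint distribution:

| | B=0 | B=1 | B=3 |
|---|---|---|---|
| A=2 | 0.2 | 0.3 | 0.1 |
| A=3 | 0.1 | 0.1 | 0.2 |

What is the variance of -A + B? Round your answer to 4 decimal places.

1.2900

E[A] = 2.4,  E[B] = 1.3,  E[AB] = 3.3
Var(A) = 6 − (2.4)² = 0.24;  Var(B) = 3.1 − (1.3)² = 1.41
cov(A,B) = 3.3 − (2.4)(1.3) = 0.18
Var(-A + B) = (-1)²·0.24 + (1)²·1.41 + 2·(-1)·(1)·0.18 = 1.29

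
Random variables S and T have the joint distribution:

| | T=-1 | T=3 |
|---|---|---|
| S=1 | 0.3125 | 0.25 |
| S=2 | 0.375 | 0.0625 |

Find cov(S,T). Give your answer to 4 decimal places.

-0.2969

E[S] = 1.4375,  E[T] = 0.25
E[ST] = 0.0625
cov(S,T) = E[ST] − E[S]E[T] = 0.0625 − (1.4375)(0.25) = -0.296875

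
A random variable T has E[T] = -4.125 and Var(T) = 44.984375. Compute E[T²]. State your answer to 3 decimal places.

E[T²] = Var(T) + (E[T])² = 44.984375 + (-4.125)² = 62

62.000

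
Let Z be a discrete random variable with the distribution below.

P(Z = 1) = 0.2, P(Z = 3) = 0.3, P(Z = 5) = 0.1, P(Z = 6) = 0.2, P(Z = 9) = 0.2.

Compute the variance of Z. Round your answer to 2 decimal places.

7.64

E[Z] = (1)(0.2) + (3)(0.3) + (5)(0.1) + (6)(0.2) + (9)(0.2) = 4.6
E[Z²] = (1)²(0.2) + (3)²(0.3) + (5)²(0.1) + (6)²(0.2) + (9)²(0.2) = 28.8
var(Z) = E[Z²] − (E[Z])² = 28.8 − (4.6)² = 7.64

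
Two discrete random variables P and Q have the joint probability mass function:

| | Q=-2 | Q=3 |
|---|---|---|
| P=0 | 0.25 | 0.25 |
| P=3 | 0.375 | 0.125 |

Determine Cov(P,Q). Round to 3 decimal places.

-0.938

E[P] = 1.5,  E[Q] = -0.125
E[PQ] = -1.125
Cov(P,Q) = E[PQ] − E[P]E[Q] = -1.125 − (1.5)(-0.125) = -0.9375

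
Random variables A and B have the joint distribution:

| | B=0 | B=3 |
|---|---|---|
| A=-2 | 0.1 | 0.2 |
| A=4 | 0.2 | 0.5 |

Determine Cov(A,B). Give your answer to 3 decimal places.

E[A] = 2.2,  E[B] = 2.1
E[AB] = 4.8
Cov(A,B) = E[AB] − E[A]E[B] = 4.8 − (2.2)(2.1) = 0.18

0.180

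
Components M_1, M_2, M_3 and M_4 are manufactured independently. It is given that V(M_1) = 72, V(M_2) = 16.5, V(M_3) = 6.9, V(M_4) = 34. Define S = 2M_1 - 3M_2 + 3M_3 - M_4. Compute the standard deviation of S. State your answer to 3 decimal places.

23.078

By independence, V(S) = (2)²V(M_1) + (-3)²V(M_2) + (3)²V(M_3) + (-1)²V(M_4)
= (2)²·72 + (-3)²·16.5 + (3)²·6.9 + (-1)²·34 = 532.6
sd(S) = √532.6 ≈ 23.078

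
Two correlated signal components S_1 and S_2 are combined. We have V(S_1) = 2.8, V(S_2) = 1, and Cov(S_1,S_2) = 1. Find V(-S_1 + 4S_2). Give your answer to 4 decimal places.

10.8000

V(-S_1 + 4S_2) = (-1)²·V(S_1) + (4)²·V(S_2) + 2·(-1)·(4)·Cov(S_1,S_2)
= 1·2.8 + 16·1 + -8·1 = 10.8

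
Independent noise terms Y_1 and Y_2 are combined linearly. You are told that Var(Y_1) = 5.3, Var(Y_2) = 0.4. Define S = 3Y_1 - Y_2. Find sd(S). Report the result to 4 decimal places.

By independence, Var(S) = (3)²Var(Y_1) + (-1)²Var(Y_2)
= (3)²·5.3 + (-1)²·0.4 = 48.1
sd(S) = √48.1 ≈ 6.9354

6.9354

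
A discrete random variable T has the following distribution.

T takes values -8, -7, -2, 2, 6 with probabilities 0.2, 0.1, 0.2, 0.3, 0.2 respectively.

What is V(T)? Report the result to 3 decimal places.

26.090

E[T] = (-8)(0.2) + (-7)(0.1) + (-2)(0.2) + (2)(0.3) + (6)(0.2) = -0.9
E[T²] = (-8)²(0.2) + (-7)²(0.1) + (-2)²(0.2) + (2)²(0.3) + (6)²(0.2) = 26.9
V(T) = E[T²] − (E[T])² = 26.9 − (-0.9)² = 26.09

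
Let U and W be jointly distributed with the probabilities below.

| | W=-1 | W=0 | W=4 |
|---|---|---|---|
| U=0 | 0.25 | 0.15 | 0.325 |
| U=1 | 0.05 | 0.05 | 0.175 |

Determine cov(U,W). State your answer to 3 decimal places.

0.183

E[U] = 0.275,  E[W] = 1.7
E[UW] = 0.65
cov(U,W) = E[UW] − E[U]E[W] = 0.65 − (0.275)(1.7) = 0.1825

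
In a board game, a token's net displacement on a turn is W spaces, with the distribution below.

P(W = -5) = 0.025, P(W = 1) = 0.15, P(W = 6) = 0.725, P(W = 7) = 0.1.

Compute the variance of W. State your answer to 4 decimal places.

E[W] = (-5)(0.025) + (1)(0.15) + (6)(0.725) + (7)(0.1) = 5.075
E[W²] = (-5)²(0.025) + (1)²(0.15) + (6)²(0.725) + (7)²(0.1) = 31.775
var(W) = E[W²] − (E[W])² = 31.775 − (5.075)² = 6.019375

6.0194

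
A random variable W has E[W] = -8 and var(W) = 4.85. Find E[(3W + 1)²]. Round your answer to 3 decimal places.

572.650

E[3W + 1] = 3·-8 + 1 = -23
var(3W + 1) = (3)²·4.85 = 43.65
E[(3W + 1)²] = var((3W + 1)) + (E[(3W + 1)])² = 43.65 + (-23)² = 572.65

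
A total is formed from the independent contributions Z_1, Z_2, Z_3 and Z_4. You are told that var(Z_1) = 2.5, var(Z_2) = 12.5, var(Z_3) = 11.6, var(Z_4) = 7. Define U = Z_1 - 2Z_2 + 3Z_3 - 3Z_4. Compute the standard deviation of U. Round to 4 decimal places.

By independence, var(U) = (1)²var(Z_1) + (-2)²var(Z_2) + (3)²var(Z_3) + (-3)²var(Z_4)
= (1)²·2.5 + (-2)²·12.5 + (3)²·11.6 + (-3)²·7 = 219.9
sd(U) = √219.9 ≈ 14.8290

14.8290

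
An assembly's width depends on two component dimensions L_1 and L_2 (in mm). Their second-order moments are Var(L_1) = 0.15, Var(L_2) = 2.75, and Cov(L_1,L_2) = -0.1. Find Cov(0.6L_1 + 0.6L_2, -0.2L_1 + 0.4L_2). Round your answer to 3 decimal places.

Cov(0.6L_1 + 0.6L_2, -0.2L_1 + 0.4L_2) = (0.6)(-0.2)Var(L_1) + (0.6)(0.4)Var(L_2) + [(0.6)(0.4) + (0.6)(-0.2)]Cov(L_1,L_2)
= -0.12·0.15 + 0.24·2.75 + 0.12·-0.1 = 0.63

0.630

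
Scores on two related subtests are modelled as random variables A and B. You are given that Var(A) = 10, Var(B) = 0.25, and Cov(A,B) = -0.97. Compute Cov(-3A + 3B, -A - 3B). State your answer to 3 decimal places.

21.930

Cov(-3A + 3B, -A - 3B) = (-3)(-1)Var(A) + (3)(-3)Var(B) + [(-3)(-3) + (3)(-1)]Cov(A,B)
= 3·10 + -9·0.25 + 6·-0.97 = 21.93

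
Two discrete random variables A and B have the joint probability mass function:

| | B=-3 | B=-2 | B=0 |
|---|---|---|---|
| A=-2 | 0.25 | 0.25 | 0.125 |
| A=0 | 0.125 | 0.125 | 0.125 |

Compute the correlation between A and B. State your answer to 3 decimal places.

0.138

E[A] = -1.25,  E[B] = -1.875
E[AB] = 2.5
cov(A,B) = E[AB] − E[A]E[B] = 2.5 − (-1.25)(-1.875) = 0.15625
Var(A) = 0.9375,  Var(B) = 1.359375
ρ = 0.15625 / √(0.9375·1.359375) ≈ 0.138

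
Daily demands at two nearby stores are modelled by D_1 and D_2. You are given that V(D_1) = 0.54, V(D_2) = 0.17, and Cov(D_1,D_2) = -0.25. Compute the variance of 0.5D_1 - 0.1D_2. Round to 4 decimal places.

V(0.5D_1 - 0.1D_2) = (0.5)²·V(D_1) + (-0.1)²·V(D_2) + 2·(0.5)·(-0.1)·Cov(D_1,D_2)
= 0.25·0.54 + 0.01·0.17 + -0.1·-0.25 = 0.1617

0.1617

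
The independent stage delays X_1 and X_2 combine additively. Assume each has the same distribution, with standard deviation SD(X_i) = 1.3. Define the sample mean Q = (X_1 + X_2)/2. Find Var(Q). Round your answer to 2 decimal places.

Var(X_i) = (1.3)² = 1.69
By independence, Var(Q) = (0.5)²Var(X_1) + (0.5)²Var(X_2)
= (0.5)²·1.69 + (0.5)²·1.69 = 0.845

0.85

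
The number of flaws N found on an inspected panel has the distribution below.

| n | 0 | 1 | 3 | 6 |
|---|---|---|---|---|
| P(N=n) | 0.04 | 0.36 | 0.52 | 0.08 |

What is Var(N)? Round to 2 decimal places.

2.16

E[N] = (0)(0.04) + (1)(0.36) + (3)(0.52) + (6)(0.08) = 2.4
E[N²] = (0)²(0.04) + (1)²(0.36) + (3)²(0.52) + (6)²(0.08) = 7.92
Var(N) = E[N²] − (E[N])² = 7.92 − (2.4)² = 2.16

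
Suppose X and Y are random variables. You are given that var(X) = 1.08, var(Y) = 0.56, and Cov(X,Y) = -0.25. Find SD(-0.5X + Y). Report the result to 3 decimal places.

var(-0.5X + Y) = (-0.5)²·var(X) + (1)²·var(Y) + 2·(-0.5)·(1)·Cov(X,Y)
= 0.25·1.08 + 1·0.56 + -1·-0.25 = 1.08
SD(-0.5X + Y) = √1.08 ≈ 1.039

1.039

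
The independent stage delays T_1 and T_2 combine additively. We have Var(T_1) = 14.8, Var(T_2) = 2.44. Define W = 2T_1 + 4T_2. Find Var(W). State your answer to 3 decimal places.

By independence, Var(W) = (2)²Var(T_1) + (4)²Var(T_2)
= (2)²·14.8 + (4)²·2.44 = 98.24

98.240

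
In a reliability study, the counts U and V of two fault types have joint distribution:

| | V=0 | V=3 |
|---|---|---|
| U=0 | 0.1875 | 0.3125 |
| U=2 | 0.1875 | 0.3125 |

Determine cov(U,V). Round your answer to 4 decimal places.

0.0000

E[U] = 1,  E[V] = 1.875
E[UV] = 1.875
cov(U,V) = E[UV] − E[U]E[V] = 1.875 − (1)(1.875) = 0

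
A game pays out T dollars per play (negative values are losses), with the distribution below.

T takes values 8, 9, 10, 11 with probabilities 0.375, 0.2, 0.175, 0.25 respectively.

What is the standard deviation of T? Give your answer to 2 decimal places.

E[T] = (8)(0.375) + (9)(0.2) + (10)(0.175) + (11)(0.25) = 9.3
E[T²] = (8)²(0.375) + (9)²(0.2) + (10)²(0.175) + (11)²(0.25) = 87.95
Var(T) = E[T²] − (E[T])² = 87.95 − (9.3)² = 1.46
σ(T) = √1.46 ≈ 1.21

1.21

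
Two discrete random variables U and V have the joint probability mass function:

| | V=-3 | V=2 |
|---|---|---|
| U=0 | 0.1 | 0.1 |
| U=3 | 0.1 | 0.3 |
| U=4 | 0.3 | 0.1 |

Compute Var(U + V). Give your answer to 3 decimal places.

7.410

E[U] = 2.8,  E[V] = -0.5,  E[UV] = -1.9
Var(U) = 10 − (2.8)² = 2.16;  Var(V) = 6.5 − (-0.5)² = 6.25
cov(U,V) = -1.9 − (2.8)(-0.5) = -0.5
Var(U + V) = (1)²·2.16 + (1)²·6.25 + 2·(1)·(1)·-0.5 = 7.41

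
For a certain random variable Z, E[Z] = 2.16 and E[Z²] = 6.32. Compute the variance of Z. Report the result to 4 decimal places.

var(Z) = 6.32 − (2.16)² = 1.6544

1.6544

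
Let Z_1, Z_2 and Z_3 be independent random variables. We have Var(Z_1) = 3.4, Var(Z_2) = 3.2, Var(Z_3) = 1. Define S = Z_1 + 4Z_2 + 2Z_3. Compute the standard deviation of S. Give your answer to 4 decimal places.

By independence, Var(S) = (1)²Var(Z_1) + (4)²Var(Z_2) + (2)²Var(Z_3)
= (1)²·3.4 + (4)²·3.2 + (2)²·1 = 58.6
sd(S) = √58.6 ≈ 7.6551

7.6551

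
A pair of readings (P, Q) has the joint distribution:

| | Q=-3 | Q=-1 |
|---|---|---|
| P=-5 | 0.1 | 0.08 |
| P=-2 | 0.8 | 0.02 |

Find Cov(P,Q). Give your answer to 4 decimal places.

-0.3720

E[P] = -2.54,  E[Q] = -2.8
E[PQ] = 6.74
Cov(P,Q) = E[PQ] − E[P]E[Q] = 6.74 − (-2.54)(-2.8) = -0.372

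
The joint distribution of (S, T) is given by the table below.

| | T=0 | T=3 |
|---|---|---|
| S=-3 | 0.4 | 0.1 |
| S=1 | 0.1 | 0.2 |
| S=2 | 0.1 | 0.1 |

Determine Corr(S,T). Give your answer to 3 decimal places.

E[S] = -0.8,  E[T] = 1.2
E[ST] = 0.3
Cov(S,T) = E[ST] − E[S]E[T] = 0.3 − (-0.8)(1.2) = 1.26
Var(S) = 4.96,  Var(T) = 2.16
ρ = 1.26 / √(4.96·2.16) ≈ 0.385

0.385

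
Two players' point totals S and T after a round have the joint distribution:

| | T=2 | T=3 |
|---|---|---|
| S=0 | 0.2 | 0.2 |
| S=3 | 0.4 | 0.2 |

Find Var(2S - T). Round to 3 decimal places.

9.360

E[S] = 1.8,  E[T] = 2.4,  E[ST] = 4.2
Var(S) = 5.4 − (1.8)² = 2.16;  Var(T) = 6 − (2.4)² = 0.24
Cov(S,T) = 4.2 − (1.8)(2.4) = -0.12
Var(2S - T) = (2)²·2.16 + (-1)²·0.24 + 2·(2)·(-1)·-0.12 = 9.36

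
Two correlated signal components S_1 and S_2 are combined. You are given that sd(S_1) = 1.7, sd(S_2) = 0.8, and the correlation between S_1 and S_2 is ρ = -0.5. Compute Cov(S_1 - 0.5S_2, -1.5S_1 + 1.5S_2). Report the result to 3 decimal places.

var(S_1) = (1.7)² = 2.89;  var(S_2) = (0.8)² = 0.64
Cov(S_1,S_2) = ρ·sd(S_1)·sd(S_2) = -0.5·1.7·0.8 = -0.68
Cov(S_1 - 0.5S_2, -1.5S_1 + 1.5S_2) = (1)(-1.5)var(S_1) + (-0.5)(1.5)var(S_2) + [(1)(1.5) + (-0.5)(-1.5)]Cov(S_1,S_2)
= -1.5·2.89 + -0.75·0.64 + 2.25·-0.68 = -6.345

-6.345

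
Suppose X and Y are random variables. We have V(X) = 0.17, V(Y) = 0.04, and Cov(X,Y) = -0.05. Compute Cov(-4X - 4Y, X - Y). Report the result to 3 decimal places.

Cov(-4X - 4Y, X - Y) = (-4)(1)V(X) + (-4)(-1)V(Y) + [(-4)(-1) + (-4)(1)]Cov(X,Y)
= -4·0.17 + 4·0.04 + 0·-0.05 = -0.52

-0.520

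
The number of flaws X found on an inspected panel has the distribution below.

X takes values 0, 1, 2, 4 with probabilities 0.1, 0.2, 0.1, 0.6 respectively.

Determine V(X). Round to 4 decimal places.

E[X] = (0)(0.1) + (1)(0.2) + (2)(0.1) + (4)(0.6) = 2.8
E[X²] = (0)²(0.1) + (1)²(0.2) + (2)²(0.1) + (4)²(0.6) = 10.2
V(X) = E[X²] − (E[X])² = 10.2 − (2.8)² = 2.36

2.3600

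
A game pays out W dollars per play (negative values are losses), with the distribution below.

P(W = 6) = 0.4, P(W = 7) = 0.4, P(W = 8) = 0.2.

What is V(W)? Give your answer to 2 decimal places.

0.56

E[W] = (6)(0.4) + (7)(0.4) + (8)(0.2) = 6.8
E[W²] = (6)²(0.4) + (7)²(0.4) + (8)²(0.2) = 46.8
V(W) = E[W²] − (E[W])² = 46.8 − (6.8)² = 0.56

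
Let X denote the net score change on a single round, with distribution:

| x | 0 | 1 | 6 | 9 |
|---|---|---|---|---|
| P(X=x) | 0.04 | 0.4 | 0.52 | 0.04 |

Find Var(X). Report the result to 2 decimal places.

7.31

E[X] = (0)(0.04) + (1)(0.4) + (6)(0.52) + (9)(0.04) = 3.88
E[X²] = (0)²(0.04) + (1)²(0.4) + (6)²(0.52) + (9)²(0.04) = 22.36
Var(X) = E[X²] − (E[X])² = 22.36 − (3.88)² = 7.3056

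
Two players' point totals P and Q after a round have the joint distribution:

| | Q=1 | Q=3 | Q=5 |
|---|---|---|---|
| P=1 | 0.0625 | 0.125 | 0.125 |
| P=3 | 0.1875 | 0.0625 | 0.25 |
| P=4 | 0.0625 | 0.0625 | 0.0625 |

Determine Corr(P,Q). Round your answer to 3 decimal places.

-0.074

E[P] = 2.5625,  E[Q] = 3.25
E[PQ] = 8.1875
cov(P,Q) = E[PQ] − E[P]E[Q] = 8.1875 − (2.5625)(3.25) = -0.140625
var(P) = 1.24609375,  var(Q) = 2.9375
ρ = -0.140625 / √(1.24609375·2.9375) ≈ -0.074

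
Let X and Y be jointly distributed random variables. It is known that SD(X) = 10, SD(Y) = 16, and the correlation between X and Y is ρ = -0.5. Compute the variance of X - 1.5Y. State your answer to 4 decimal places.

916.0000

V(X) = (10)² = 100;  V(Y) = (16)² = 256
Cov(X,Y) = ρ·SD(X)·SD(Y) = -0.5·10·16 = -80
V(X - 1.5Y) = (1)²·V(X) + (-1.5)²·V(Y) + 2·(1)·(-1.5)·Cov(X,Y)
= 1·100 + 2.25·256 + -3·-80 = 916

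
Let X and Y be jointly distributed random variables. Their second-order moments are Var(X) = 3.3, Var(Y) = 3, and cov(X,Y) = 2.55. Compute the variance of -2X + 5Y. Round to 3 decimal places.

37.200

Var(-2X + 5Y) = (-2)²·Var(X) + (5)²·Var(Y) + 2·(-2)·(5)·cov(X,Y)
= 4·3.3 + 25·3 + -20·2.55 = 37.2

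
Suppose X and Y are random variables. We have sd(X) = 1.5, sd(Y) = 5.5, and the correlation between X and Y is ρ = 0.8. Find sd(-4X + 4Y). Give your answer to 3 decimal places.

Var(X) = (1.5)² = 2.25;  Var(Y) = (5.5)² = 30.25
Cov(X,Y) = ρ·sd(X)·sd(Y) = 0.8·1.5·5.5 = 6.6
Var(-4X + 4Y) = (-4)²·Var(X) + (4)²·Var(Y) + 2·(-4)·(4)·Cov(X,Y)
= 16·2.25 + 16·30.25 + -32·6.6 = 308.8
sd(-4X + 4Y) = √308.8 ≈ 17.573

17.573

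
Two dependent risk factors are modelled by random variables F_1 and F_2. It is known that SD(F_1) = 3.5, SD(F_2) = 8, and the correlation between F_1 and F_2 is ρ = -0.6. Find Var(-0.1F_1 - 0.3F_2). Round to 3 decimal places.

Var(F_1) = (3.5)² = 12.25;  Var(F_2) = (8)² = 64
Cov(F_1,F_2) = ρ·SD(F_1)·SD(F_2) = -0.6·3.5·8 = -16.8
Var(-0.1F_1 - 0.3F_2) = (-0.1)²·Var(F_1) + (-0.3)²·Var(F_2) + 2·(-0.1)·(-0.3)·Cov(F_1,F_2)
= 0.01·12.25 + 0.09·64 + 0.06·-16.8 = 4.8745

4.875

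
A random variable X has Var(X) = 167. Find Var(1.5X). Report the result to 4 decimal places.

375.7500

Var(1.5X) = (1.5)²·Var(X) = 2.25·167 = 375.75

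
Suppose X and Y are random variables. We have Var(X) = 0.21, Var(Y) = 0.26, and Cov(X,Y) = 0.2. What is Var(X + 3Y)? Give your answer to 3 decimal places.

Var(X + 3Y) = (1)²·Var(X) + (3)²·Var(Y) + 2·(1)·(3)·Cov(X,Y)
= 1·0.21 + 9·0.26 + 6·0.2 = 3.75

3.750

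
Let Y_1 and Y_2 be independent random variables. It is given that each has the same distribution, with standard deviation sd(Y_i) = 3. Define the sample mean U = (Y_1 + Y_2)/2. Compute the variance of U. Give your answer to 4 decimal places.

4.5000

var(Y_i) = (3)² = 9
By independence, var(U) = (0.5)²var(Y_1) + (0.5)²var(Y_2)
= (0.5)²·9 + (0.5)²·9 = 4.5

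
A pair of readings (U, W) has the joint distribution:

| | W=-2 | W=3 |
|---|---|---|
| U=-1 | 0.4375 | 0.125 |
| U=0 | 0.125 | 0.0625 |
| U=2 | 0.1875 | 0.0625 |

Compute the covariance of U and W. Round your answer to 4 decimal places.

E[U] = -0.0625,  E[W] = -0.75
E[UW] = 0.125
Cov(U,W) = E[UW] − E[U]E[W] = 0.125 − (-0.0625)(-0.75) = 0.078125

0.0781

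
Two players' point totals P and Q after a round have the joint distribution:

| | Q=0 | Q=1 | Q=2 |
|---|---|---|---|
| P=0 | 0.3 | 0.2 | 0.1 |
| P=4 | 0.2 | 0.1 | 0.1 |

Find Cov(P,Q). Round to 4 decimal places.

0.0800

E[P] = 1.6,  E[Q] = 0.7
E[PQ] = 1.2
Cov(P,Q) = E[PQ] − E[P]E[Q] = 1.2 − (1.6)(0.7) = 0.08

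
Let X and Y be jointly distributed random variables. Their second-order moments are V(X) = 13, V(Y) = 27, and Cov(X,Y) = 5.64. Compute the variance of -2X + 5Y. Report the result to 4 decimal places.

614.2000

V(-2X + 5Y) = (-2)²·V(X) + (5)²·V(Y) + 2·(-2)·(5)·Cov(X,Y)
= 4·13 + 25·27 + -20·5.64 = 614.2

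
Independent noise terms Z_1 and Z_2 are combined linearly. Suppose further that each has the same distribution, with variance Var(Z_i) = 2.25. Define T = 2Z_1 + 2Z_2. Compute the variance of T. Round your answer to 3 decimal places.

By independence, Var(T) = (2)²Var(Z_1) + (2)²Var(Z_2)
= (2)²·2.25 + (2)²·2.25 = 18

18.000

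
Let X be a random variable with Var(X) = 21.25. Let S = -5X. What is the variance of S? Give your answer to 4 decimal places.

531.2500

Var(-5X) = (-5)²·Var(X) = 25·21.25 = 531.25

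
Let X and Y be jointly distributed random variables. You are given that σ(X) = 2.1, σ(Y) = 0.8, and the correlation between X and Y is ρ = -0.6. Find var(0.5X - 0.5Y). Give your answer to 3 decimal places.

1.767

var(X) = (2.1)² = 4.41;  var(Y) = (0.8)² = 0.64
Cov(X,Y) = ρ·σ(X)·σ(Y) = -0.6·2.1·0.8 = -1.008
var(0.5X - 0.5Y) = (0.5)²·var(X) + (-0.5)²·var(Y) + 2·(0.5)·(-0.5)·Cov(X,Y)
= 0.25·4.41 + 0.25·0.64 + -0.5·-1.008 = 1.7665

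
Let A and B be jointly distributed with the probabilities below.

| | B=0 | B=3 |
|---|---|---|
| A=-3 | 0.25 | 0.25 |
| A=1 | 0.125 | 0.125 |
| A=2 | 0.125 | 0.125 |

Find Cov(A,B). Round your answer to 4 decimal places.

E[A] = -0.75,  E[B] = 1.5
E[AB] = -1.125
Cov(A,B) = E[AB] − E[A]E[B] = -1.125 − (-0.75)(1.5) = 0

0.0000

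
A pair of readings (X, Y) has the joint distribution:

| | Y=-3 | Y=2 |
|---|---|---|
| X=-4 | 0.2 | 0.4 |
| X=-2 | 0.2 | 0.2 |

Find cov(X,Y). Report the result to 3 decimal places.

-0.400

E[X] = -3.2,  E[Y] = 0
E[XY] = -0.4
cov(X,Y) = E[XY] − E[X]E[Y] = -0.4 − (-3.2)(0) = -0.4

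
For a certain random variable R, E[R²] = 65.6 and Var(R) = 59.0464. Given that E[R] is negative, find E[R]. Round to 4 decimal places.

(E[R])² = E[R²] − Var(R) = 65.6 − 59.0464 = 6.5536
E[R] = −√6.5536 = -2.56

-2.5600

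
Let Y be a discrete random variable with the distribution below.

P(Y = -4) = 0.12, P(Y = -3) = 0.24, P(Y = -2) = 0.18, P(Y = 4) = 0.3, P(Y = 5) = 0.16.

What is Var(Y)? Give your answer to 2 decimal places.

E[Y] = (-4)(0.12) + (-3)(0.24) + (-2)(0.18) + (4)(0.3) + (5)(0.16) = 0.44
E[Y²] = (-4)²(0.12) + (-3)²(0.24) + (-2)²(0.18) + (4)²(0.3) + (5)²(0.16) = 13.6
Var(Y) = E[Y²] − (E[Y])² = 13.6 − (0.44)² = 13.4064

13.41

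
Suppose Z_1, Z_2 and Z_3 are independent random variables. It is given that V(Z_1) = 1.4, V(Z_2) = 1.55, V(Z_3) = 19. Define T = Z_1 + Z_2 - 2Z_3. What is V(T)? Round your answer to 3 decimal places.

78.950

By independence, V(T) = (1)²V(Z_1) + (1)²V(Z_2) + (-2)²V(Z_3)
= (1)²·1.4 + (1)²·1.55 + (-2)²·19 = 78.95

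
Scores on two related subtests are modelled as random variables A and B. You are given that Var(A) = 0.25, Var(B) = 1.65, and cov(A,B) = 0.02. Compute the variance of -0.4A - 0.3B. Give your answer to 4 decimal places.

Var(-0.4A - 0.3B) = (-0.4)²·Var(A) + (-0.3)²·Var(B) + 2·(-0.4)·(-0.3)·cov(A,B)
= 0.16·0.25 + 0.09·1.65 + 0.24·0.02 = 0.1933

0.1933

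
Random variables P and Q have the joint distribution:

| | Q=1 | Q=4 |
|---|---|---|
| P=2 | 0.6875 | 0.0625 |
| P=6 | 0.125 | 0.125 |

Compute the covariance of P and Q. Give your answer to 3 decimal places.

E[P] = 3,  E[Q] = 1.5625
E[PQ] = 5.625
Cov(P,Q) = E[PQ] − E[P]E[Q] = 5.625 − (3)(1.5625) = 0.9375

0.938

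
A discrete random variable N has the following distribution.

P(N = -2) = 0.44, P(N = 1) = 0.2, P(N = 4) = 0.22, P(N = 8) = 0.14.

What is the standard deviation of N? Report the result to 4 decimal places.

E[N] = (-2)(0.44) + (1)(0.2) + (4)(0.22) + (8)(0.14) = 1.32
E[N²] = (-2)²(0.44) + (1)²(0.2) + (4)²(0.22) + (8)²(0.14) = 14.44
var(N) = E[N²] − (E[N])² = 14.44 − (1.32)² = 12.6976
SD(N) = √12.6976 ≈ 3.5634

3.5634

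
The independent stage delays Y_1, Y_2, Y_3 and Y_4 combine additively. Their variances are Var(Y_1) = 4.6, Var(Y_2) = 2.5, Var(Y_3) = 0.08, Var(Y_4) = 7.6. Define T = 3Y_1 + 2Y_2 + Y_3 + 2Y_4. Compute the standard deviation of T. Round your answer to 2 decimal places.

9.05

By independence, Var(T) = (3)²Var(Y_1) + (2)²Var(Y_2) + (1)²Var(Y_3) + (2)²Var(Y_4)
= (3)²·4.6 + (2)²·2.5 + (1)²·0.08 + (2)²·7.6 = 81.88
SD(T) = √81.88 ≈ 9.05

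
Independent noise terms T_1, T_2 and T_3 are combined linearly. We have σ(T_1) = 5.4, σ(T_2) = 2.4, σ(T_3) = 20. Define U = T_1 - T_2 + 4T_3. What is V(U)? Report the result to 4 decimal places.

V(T_1) = 29.16, V(T_2) = 5.76, V(T_3) = 400
By independence, V(U) = (1)²V(T_1) + (-1)²V(T_2) + (4)²V(T_3)
= (1)²·29.16 + (-1)²·5.76 + (4)²·400 = 6434.92

6434.9200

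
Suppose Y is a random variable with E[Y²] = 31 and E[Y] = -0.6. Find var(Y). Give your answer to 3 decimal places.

var(Y) = 31 − (-0.6)² = 30.64

30.640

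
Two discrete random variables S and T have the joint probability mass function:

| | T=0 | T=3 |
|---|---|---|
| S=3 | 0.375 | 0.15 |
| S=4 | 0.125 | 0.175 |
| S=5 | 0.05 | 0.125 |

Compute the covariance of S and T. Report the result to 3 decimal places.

E[S] = 3.65,  E[T] = 1.35
E[ST] = 5.325
Cov(S,T) = E[ST] − E[S]E[T] = 5.325 − (3.65)(1.35) = 0.3975

0.398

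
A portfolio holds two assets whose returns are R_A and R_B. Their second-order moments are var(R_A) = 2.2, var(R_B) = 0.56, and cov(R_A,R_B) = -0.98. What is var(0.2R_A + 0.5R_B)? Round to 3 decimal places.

var(0.2R_A + 0.5R_B) = (0.2)²·var(R_A) + (0.5)²·var(R_B) + 2·(0.2)·(0.5)·cov(R_A,R_B)
= 0.04·2.2 + 0.25·0.56 + 0.2·-0.98 = 0.032

0.032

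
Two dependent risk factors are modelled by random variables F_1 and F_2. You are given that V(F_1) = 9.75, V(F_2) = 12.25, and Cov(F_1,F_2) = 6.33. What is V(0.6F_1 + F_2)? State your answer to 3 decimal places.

23.356

V(0.6F_1 + F_2) = (0.6)²·V(F_1) + (1)²·V(F_2) + 2·(0.6)·(1)·Cov(F_1,F_2)
= 0.36·9.75 + 1·12.25 + 1.2·6.33 = 23.356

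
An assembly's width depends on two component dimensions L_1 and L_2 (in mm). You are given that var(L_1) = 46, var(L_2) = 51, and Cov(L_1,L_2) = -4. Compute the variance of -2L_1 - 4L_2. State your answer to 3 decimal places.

var(-2L_1 - 4L_2) = (-2)²·var(L_1) + (-4)²·var(L_2) + 2·(-2)·(-4)·Cov(L_1,L_2)
= 4·46 + 16·51 + 16·-4 = 936

936.000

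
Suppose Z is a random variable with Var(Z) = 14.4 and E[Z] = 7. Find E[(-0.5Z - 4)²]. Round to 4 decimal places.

59.8500

E[-0.5Z - 4] = -0.5·7 − 4 = -7.5
Var(-0.5Z - 4) = (-0.5)²·14.4 = 3.6
E[(-0.5Z - 4)²] = Var((-0.5Z - 4)) + (E[(-0.5Z - 4)])² = 3.6 + (-7.5)² = 59.85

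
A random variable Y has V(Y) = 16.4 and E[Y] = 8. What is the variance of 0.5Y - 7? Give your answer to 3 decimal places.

4.100

V(0.5Y - 7) = (0.5)²·V(Y) = 0.25·16.4 = 4.1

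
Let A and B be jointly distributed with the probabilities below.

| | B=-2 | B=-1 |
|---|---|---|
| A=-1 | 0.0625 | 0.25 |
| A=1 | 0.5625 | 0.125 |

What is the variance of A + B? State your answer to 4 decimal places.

E[A] = 0.375,  E[B] = -1.625,  E[AB] = -0.875
var(A) = 1 − (0.375)² = 0.859375;  var(B) = 2.875 − (-1.625)² = 0.234375
cov(A,B) = -0.875 − (0.375)(-1.625) = -0.265625
var(A + B) = (1)²·0.859375 + (1)²·0.234375 + 2·(1)·(1)·-0.265625 = 0.5625

0.5625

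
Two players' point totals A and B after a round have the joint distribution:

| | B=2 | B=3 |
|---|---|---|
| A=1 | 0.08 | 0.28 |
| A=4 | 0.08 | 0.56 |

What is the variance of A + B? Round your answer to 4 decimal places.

E[A] = 2.92,  E[B] = 2.84,  E[AB] = 8.36
Var(A) = 10.6 − (2.92)² = 2.0736;  Var(B) = 8.2 − (2.84)² = 0.1344
cov(A,B) = 8.36 − (2.92)(2.84) = 0.0672
Var(A + B) = (1)²·2.0736 + (1)²·0.1344 + 2·(1)·(1)·0.0672 = 2.3424

2.3424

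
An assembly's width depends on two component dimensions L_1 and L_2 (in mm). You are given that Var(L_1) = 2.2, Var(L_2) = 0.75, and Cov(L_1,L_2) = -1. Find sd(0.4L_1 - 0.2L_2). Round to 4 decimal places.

Var(0.4L_1 - 0.2L_2) = (0.4)²·Var(L_1) + (-0.2)²·Var(L_2) + 2·(0.4)·(-0.2)·Cov(L_1,L_2)
= 0.16·2.2 + 0.04·0.75 + -0.16·-1 = 0.542
sd(0.4L_1 - 0.2L_2) = √0.542 ≈ 0.7362

0.7362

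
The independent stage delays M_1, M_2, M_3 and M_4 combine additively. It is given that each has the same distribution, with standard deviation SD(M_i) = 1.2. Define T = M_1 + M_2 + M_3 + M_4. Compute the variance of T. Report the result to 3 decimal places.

Var(M_i) = (1.2)² = 1.44
By independence, Var(T) = (1)²Var(M_1) + (1)²Var(M_2) + (1)²Var(M_3) + (1)²Var(M_4)
= (1)²·1.44 + (1)²·1.44 + (1)²·1.44 + (1)²·1.44 = 5.76

5.760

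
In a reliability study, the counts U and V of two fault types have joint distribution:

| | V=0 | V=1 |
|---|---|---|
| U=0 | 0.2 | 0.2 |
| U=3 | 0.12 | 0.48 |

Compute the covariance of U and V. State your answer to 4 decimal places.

0.2160

E[U] = 1.8,  E[V] = 0.68
E[UV] = 1.44
Cov(U,V) = E[UV] − E[U]E[V] = 1.44 − (1.8)(0.68) = 0.216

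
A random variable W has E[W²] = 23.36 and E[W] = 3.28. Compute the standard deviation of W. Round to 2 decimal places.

3.55

Var(W) = 23.36 − (3.28)² = 12.6016
SD(W) = √12.6016 ≈ 3.55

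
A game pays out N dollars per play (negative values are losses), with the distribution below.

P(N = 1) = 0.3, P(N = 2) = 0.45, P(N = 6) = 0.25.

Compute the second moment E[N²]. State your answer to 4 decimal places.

E[N²] = (1)²(0.3) + (2)²(0.45) + (6)²(0.25) = 11.1

11.1000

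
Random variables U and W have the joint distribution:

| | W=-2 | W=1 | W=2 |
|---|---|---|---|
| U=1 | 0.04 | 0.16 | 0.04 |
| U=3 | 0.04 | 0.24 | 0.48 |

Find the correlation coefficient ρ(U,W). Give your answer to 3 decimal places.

E[U] = 2.52,  E[W] = 1.28
E[UW] = 3.52
Cov(U,W) = E[UW] − E[U]E[W] = 3.52 − (2.52)(1.28) = 0.2944
Var(U) = 0.7296,  Var(W) = 1.1616
ρ = 0.2944 / √(0.7296·1.1616) ≈ 0.320

0.320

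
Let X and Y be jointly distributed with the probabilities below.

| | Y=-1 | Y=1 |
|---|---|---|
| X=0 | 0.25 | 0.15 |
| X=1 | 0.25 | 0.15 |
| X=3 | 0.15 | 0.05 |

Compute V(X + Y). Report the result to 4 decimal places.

E[X] = 1,  E[Y] = -0.3,  E[XY] = -0.4
V(X) = 2.2 − (1)² = 1.2;  V(Y) = 1 − (-0.3)² = 0.91
cov(X,Y) = -0.4 − (1)(-0.3) = -0.1
V(X + Y) = (1)²·1.2 + (1)²·0.91 + 2·(1)·(1)·-0.1 = 1.91

1.9100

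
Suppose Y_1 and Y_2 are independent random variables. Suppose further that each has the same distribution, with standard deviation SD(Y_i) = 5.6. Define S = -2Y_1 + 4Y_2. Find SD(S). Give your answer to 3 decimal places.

Var(Y_i) = (5.6)² = 31.36
By independence, Var(S) = (-2)²Var(Y_1) + (4)²Var(Y_2)
= (-2)²·31.36 + (4)²·31.36 = 627.2
SD(S) = √627.2 ≈ 25.044

25.044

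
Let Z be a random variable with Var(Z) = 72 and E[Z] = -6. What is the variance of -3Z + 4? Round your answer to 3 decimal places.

648.000

Var(-3Z + 4) = (-3)²·Var(Z) = 9·72 = 648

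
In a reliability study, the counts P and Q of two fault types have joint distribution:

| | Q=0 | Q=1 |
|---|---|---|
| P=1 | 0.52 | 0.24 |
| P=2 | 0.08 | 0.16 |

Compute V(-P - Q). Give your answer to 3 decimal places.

0.550

E[P] = 1.24,  E[Q] = 0.4,  E[PQ] = 0.56
V(P) = 1.72 − (1.24)² = 0.1824;  V(Q) = 0.4 − (0.4)² = 0.24
Cov(P,Q) = 0.56 − (1.24)(0.4) = 0.064
V(-P - Q) = (-1)²·0.1824 + (-1)²·0.24 + 2·(-1)·(-1)·0.064 = 0.5504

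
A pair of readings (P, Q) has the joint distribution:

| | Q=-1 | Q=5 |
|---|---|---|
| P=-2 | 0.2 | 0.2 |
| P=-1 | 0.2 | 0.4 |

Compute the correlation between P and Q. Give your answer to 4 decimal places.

E[P] = -1.4,  E[Q] = 2.6
E[PQ] = -3.4
Cov(P,Q) = E[PQ] − E[P]E[Q] = -3.4 − (-1.4)(2.6) = 0.24
Var(P) = 0.24,  Var(Q) = 8.64
ρ = 0.24 / √(0.24·8.64) ≈ 0.1667

0.1667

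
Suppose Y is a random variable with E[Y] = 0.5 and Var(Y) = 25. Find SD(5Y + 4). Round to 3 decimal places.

Var(5Y + 4) = (5)²·25 = 625
SD(5Y + 4) = √625 ≈ 25.000

25.000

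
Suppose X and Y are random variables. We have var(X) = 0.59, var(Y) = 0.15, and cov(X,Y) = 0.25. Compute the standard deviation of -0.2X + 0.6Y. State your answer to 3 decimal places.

0.133

var(-0.2X + 0.6Y) = (-0.2)²·var(X) + (0.6)²·var(Y) + 2·(-0.2)·(0.6)·cov(X,Y)
= 0.04·0.59 + 0.36·0.15 + -0.24·0.25 = 0.0176
sd(-0.2X + 0.6Y) = √0.0176 ≈ 0.133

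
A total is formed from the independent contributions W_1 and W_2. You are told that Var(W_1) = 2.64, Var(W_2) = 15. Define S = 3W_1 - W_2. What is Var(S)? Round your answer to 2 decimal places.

By independence, Var(S) = (3)²Var(W_1) + (-1)²Var(W_2)
= (3)²·2.64 + (-1)²·15 = 38.76

38.76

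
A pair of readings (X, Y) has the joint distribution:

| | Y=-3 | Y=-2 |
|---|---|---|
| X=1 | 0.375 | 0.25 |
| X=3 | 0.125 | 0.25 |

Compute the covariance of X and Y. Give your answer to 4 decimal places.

0.1250

E[X] = 1.75,  E[Y] = -2.5
E[XY] = -4.25
Cov(X,Y) = E[XY] − E[X]E[Y] = -4.25 − (1.75)(-2.5) = 0.125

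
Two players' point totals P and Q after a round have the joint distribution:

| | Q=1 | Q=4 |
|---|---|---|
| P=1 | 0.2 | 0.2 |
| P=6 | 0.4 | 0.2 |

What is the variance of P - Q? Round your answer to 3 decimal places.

E[P] = 4,  E[Q] = 2.2,  E[PQ] = 8.2
V(P) = 22 − (4)² = 6;  V(Q) = 7 − (2.2)² = 2.16
Cov(P,Q) = 8.2 − (4)(2.2) = -0.6
V(P - Q) = (1)²·6 + (-1)²·2.16 + 2·(1)·(-1)·-0.6 = 9.36

9.360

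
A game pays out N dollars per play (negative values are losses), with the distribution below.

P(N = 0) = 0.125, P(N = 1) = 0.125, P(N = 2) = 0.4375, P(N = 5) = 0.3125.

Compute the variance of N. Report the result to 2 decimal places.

3.12

E[N] = (0)(0.125) + (1)(0.125) + (2)(0.4375) + (5)(0.3125) = 2.5625
E[N²] = (0)²(0.125) + (1)²(0.125) + (2)²(0.4375) + (5)²(0.3125) = 9.6875
var(N) = E[N²] − (E[N])² = 9.6875 − (2.5625)² = 3.12109375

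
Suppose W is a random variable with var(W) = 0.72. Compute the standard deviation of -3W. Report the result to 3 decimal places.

var(-3W) = (-3)²·0.72 = 6.48
sd(-3W) = √6.48 ≈ 2.546

2.546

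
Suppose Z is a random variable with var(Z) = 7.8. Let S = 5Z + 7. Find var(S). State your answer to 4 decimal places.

195.0000

var(5Z + 7) = (5)²·var(Z) = 25·7.8 = 195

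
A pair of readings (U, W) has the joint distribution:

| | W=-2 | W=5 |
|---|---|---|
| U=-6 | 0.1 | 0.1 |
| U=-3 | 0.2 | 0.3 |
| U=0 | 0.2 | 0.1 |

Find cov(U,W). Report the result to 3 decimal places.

-1.050

E[U] = -2.7,  E[W] = 1.5
E[UW] = -5.1
cov(U,W) = E[UW] − E[U]E[W] = -5.1 − (-2.7)(1.5) = -1.05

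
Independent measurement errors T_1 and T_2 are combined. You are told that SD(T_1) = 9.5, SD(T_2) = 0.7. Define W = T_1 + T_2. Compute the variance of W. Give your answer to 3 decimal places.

Var(T_1) = 90.25, Var(T_2) = 0.49
By independence, Var(W) = (1)²Var(T_1) + (1)²Var(T_2)
= (1)²·90.25 + (1)²·0.49 = 90.74

90.740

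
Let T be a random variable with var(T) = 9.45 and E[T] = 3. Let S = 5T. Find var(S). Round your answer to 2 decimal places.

236.25

var(5T) = (5)²·var(T) = 25·9.45 = 236.25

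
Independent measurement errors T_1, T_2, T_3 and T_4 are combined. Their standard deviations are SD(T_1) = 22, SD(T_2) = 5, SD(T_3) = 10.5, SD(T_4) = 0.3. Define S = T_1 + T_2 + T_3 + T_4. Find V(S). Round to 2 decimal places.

619.34

V(T_1) = 484, V(T_2) = 25, V(T_3) = 110.25, V(T_4) = 0.09
By independence, V(S) = (1)²V(T_1) + (1)²V(T_2) + (1)²V(T_3) + (1)²V(T_4)
= (1)²·484 + (1)²·25 + (1)²·110.25 + (1)²·0.09 = 619.34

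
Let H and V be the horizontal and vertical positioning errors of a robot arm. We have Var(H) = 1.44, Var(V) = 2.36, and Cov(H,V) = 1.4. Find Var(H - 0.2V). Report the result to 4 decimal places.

0.9744

Var(H - 0.2V) = (1)²·Var(H) + (-0.2)²·Var(V) + 2·(1)·(-0.2)·Cov(H,V)
= 1·1.44 + 0.04·2.36 + -0.4·1.4 = 0.9744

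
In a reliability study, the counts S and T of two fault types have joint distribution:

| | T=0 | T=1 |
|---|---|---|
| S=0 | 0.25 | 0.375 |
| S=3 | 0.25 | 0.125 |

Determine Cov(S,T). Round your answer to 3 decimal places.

-0.188

E[S] = 1.125,  E[T] = 0.5
E[ST] = 0.375
Cov(S,T) = E[ST] − E[S]E[T] = 0.375 − (1.125)(0.5) = -0.1875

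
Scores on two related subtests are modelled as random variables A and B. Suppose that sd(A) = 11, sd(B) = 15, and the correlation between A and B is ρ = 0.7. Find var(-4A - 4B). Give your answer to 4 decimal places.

var(A) = (11)² = 121;  var(B) = (15)² = 225
Cov(A,B) = ρ·sd(A)·sd(B) = 0.7·11·15 = 115.5
var(-4A - 4B) = (-4)²·var(A) + (-4)²·var(B) + 2·(-4)·(-4)·Cov(A,B)
= 16·121 + 16·225 + 32·115.5 = 9232

9232.0000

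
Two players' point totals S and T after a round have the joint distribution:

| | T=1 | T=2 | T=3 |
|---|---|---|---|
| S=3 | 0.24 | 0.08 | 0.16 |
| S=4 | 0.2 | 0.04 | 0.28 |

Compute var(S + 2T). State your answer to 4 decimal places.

E[S] = 3.52,  E[T] = 2,  E[ST] = 7.12
var(S) = 12.64 − (3.52)² = 0.2496;  var(T) = 4.88 − (2)² = 0.88
cov(S,T) = 7.12 − (3.52)(2) = 0.08
var(S + 2T) = (1)²·0.2496 + (2)²·0.88 + 2·(1)·(2)·0.08 = 4.0896

4.0896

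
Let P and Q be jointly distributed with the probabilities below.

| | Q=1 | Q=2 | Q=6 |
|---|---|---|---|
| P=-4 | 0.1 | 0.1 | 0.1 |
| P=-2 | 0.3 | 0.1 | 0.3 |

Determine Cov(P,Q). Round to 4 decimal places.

E[P] = -2.6,  E[Q] = 3.2
E[PQ] = -8.2
Cov(P,Q) = E[PQ] − E[P]E[Q] = -8.2 − (-2.6)(3.2) = 0.12

0.1200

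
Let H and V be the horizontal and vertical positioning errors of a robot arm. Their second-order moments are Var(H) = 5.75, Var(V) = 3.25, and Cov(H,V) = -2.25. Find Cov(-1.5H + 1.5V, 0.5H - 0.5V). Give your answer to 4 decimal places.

Cov(-1.5H + 1.5V, 0.5H - 0.5V) = (-1.5)(0.5)Var(H) + (1.5)(-0.5)Var(V) + [(-1.5)(-0.5) + (1.5)(0.5)]Cov(H,V)
= -0.75·5.75 + -0.75·3.25 + 1.5·-2.25 = -10.125

-10.1250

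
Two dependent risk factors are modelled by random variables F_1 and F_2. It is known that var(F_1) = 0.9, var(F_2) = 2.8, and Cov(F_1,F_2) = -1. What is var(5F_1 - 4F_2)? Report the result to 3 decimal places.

var(5F_1 - 4F_2) = (5)²·var(F_1) + (-4)²·var(F_2) + 2·(5)·(-4)·Cov(F_1,F_2)
= 25·0.9 + 16·2.8 + -40·-1 = 107.3

107.300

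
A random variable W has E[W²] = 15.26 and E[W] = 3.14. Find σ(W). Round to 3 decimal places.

2.324

V(W) = 15.26 − (3.14)² = 5.4004
σ(W) = √5.4004 ≈ 2.324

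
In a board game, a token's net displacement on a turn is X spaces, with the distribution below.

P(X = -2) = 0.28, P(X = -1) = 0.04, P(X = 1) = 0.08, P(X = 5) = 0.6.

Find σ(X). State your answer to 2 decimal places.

3.18

E[X] = (-2)(0.28) + (-1)(0.04) + (1)(0.08) + (5)(0.6) = 2.48
E[X²] = (-2)²(0.28) + (-1)²(0.04) + (1)²(0.08) + (5)²(0.6) = 16.24
Var(X) = E[X²] − (E[X])² = 16.24 − (2.48)² = 10.0896
σ(X) = √10.0896 ≈ 3.18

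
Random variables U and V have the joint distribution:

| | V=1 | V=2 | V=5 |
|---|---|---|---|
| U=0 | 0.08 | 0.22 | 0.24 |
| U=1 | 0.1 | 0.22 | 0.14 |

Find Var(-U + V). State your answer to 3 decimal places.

3.170

E[U] = 0.46,  E[V] = 2.96,  E[UV] = 1.24
Var(U) = 0.46 − (0.46)² = 0.2484;  Var(V) = 11.44 − (2.96)² = 2.6784
cov(U,V) = 1.24 − (0.46)(2.96) = -0.1216
Var(-U + V) = (-1)²·0.2484 + (1)²·2.6784 + 2·(-1)·(1)·-0.1216 = 3.17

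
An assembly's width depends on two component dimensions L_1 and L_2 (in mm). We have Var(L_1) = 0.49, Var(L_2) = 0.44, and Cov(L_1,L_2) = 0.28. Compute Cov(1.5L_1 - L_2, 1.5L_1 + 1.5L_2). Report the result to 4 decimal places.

Cov(1.5L_1 - L_2, 1.5L_1 + 1.5L_2) = (1.5)(1.5)Var(L_1) + (-1)(1.5)Var(L_2) + [(1.5)(1.5) + (-1)(1.5)]Cov(L_1,L_2)
= 2.25·0.49 + -1.5·0.44 + 0.75·0.28 = 0.6525

0.6525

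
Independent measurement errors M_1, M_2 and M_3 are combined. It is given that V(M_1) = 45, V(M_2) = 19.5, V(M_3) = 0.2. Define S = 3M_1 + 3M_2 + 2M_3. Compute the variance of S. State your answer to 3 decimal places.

By independence, V(S) = (3)²V(M_1) + (3)²V(M_2) + (2)²V(M_3)
= (3)²·45 + (3)²·19.5 + (2)²·0.2 = 581.3

581.300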